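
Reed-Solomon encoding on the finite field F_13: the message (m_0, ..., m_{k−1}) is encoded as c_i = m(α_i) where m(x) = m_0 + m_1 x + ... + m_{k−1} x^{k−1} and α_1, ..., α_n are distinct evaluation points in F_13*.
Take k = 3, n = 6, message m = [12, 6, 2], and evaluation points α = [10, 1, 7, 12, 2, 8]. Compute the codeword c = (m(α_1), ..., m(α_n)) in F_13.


c = [12, 7, 9, 8, 6, 6]

Message polynomial: m(x) = 12 + 6·x + 2·x^2 (mod 13).
For each evaluation point α_i, compute m(α_i) mod 13:
  α_1 = 10: Horner steps 2 → 0 → 12, so m(10) = 12.
  α_2 = 1: Horner steps 2 → 8 → 7, so m(1) = 7.
  α_3 = 7: Horner steps 2 → 7 → 9, so m(7) = 9.
  α_4 = 12: Horner steps 2 → 4 → 8, so m(12) = 8.
  α_5 = 2: Horner steps 2 → 10 → 6, so m(2) = 6.
  α_6 = 8: Horner steps 2 → 9 → 6, so m(8) = 6.
Codeword c = [12, 7, 9, 8, 6, 6] ∈ F_13^6.


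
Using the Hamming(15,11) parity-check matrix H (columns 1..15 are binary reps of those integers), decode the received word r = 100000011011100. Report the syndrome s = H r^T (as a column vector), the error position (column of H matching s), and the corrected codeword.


s = (1, 0, 1, 0)^T, error position = 10, corrected codeword c = 100000011111100

Compute s = H r^T mod 2 one row at a time:
  s_1 = 1 + 1 + 0 + 1 + 1 + 1 + 0 + 0 = 5 ≡ 1 (mod 2).
  s_2 = 0 + 0 + 0 + 0 + 1 + 1 + 0 + 0 = 2 ≡ 0 (mod 2).
  s_3 = 0 + 0 + 0 + 0 + 0 + 1 + 0 + 0 = 1 ≡ 1 (mod 2).
  s_4 = 1 + 0 + 0 + 0 + 1 + 1 + 1 + 0 = 4 ≡ 0 (mod 2).
s = (1, 0, 1, 0)^T — this equals column 10 of H (binary 1010), so error is at position 10.
Correct: flip bit 10 of r = 100000011011100 to get c = 100000011111100.


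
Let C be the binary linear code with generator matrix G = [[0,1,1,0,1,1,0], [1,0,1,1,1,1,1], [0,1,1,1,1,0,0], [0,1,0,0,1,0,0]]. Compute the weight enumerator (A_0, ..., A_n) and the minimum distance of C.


Weight distribution: A_0 = 1, A_2 = 4, A_4 = 9, A_6 = 2. Minimum distance d = 2.

Enumerate all 2^4 = 16 messages m ∈ F_2^4.
For each, compute codeword c = mG in F_2^7, then tally its weight.
  m = 0000 → c = 0000000, weight = 0.
  m = 1000 → c = 0110110, weight = 4.
  m = 0100 → c = 1011111, weight = 6.
  m = 1100 → c = 1101001, weight = 4.
  m = 0010 → c = 0111100, weight = 4.
  m = 1010 → c = 0001010, weight = 2.
  m = 0110 → c = 1100011, weight = 4.
  m = 1110 → c = 1010101, weight = 4.
  m = 0001 → c = 0100100, weight = 2.
  m = 1001 → c = 0010010, weight = 2.
  m = 0101 → c = 1111011, weight = 6.
  m = 1101 → c = 1001101, weight = 4.
  m = 0011 → c = 0011000, weight = 2.
  m = 1011 → c = 0101110, weight = 4.
  m = 0111 → c = 1000111, weight = 4.
  m = 1111 → c = 1110001, weight = 4.
Tally weights:
  weight 0: 1 codewords.
  weight 2: 4 codewords.
  weight 4: 9 codewords.
  weight 6: 2 codewords.
Minimum distance d = smallest w > 0 with A_w > 0 = 2.
Sanity: Σ A_w = 16 = 2^4 = 16 ✓.


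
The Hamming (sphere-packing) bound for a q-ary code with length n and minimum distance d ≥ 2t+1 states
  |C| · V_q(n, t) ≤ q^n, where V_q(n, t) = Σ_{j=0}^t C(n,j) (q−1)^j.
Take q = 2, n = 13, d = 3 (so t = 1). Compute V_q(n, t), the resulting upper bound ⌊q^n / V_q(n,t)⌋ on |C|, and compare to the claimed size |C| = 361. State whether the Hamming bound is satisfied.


V_q(n, t) = 14, q^n = 8192, Hamming bound = 585, |C| = 361 ≤ bound (satisfied).

Step 1: Compute V_q(n, t) = Σ_{j=0}^1 C(n, j) (q−1)^j.
  j = 0: C(13,0)·(1)^0 = 1·1 = 1.
  j = 1: C(13,1)·(1)^1 = 13·1 = 13.
  V_q(n, t) = 1 + 13 = 14.
Step 2: q^n = 2^13 = 8192.
Step 3: Hamming bound ⌊q^n / V_q(n,t)⌋ = ⌊8192/14⌋ = 585.
Step 4: Compare |C| = 361 to 585: satisfied.
The claimed |C| lies below the Hamming bound.


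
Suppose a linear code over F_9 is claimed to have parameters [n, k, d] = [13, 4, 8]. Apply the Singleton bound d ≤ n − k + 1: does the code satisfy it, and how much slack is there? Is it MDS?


Singleton RHS = n − k + 1 = 10, slack = 2, bound satisfied, not MDS.

Singleton bound: d ≤ n − k + 1.
Here n = 13, k = 4, so n − k + 1 = 10.
Given d = 8, check d ≤ 10: YES.
Slack = (n − k + 1) − d = 2.
The code is NOT MDS (slack = 2 > 0).
Description: the claimed parameters are [13, 4, 8]_9; such a code would be non-MDS.


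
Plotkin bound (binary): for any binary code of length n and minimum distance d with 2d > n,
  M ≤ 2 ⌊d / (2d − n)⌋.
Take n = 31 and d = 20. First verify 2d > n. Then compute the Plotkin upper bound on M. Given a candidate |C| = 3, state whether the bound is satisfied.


Plotkin bound M ≤ 4; given |C| = 3 ≤ bound (satisfied).

Check applicability: 2d = 40, n = 31.
2d − n = 9 > 0, so Plotkin applies.
Compute d/(2d−n) = 20/9 ≈ 2.2222.
⌊d/(2d−n)⌋ = 2.
Plotkin bound: M ≤ 2·2 = 4.
Given |C| = 3, check: satisfied.
This |C| is below the Plotkin bound.


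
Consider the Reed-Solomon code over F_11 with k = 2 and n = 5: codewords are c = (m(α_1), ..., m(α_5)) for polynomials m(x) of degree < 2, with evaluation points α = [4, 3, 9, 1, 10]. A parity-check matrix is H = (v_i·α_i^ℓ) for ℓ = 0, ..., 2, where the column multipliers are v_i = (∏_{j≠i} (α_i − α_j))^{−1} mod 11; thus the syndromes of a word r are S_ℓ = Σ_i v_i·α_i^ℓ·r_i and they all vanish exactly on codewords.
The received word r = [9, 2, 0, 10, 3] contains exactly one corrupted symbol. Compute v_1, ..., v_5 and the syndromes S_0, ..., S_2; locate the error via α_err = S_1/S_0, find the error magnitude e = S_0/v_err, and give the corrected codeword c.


S = (10, 1, 10), error at position 5, error magnitude e = 7, c = [9, 2, 0, 10, 7].

Step 1: column multipliers v_i = (∏_{j≠i}(α_i − α_j))^{−1} mod 11.
  i = 1 (α = 4): (4−3)(4−9)(4−1)(4−10) = 1·(−5)·3·(−6) = 90 ≡ 2, so v_1 = 2^{−1} = 6 (mod 11).
  i = 2 (α = 3): (3−4)(3−9)(3−1)(3−10) = (−1)·(−6)·2·(−7) = −84 ≡ 4, so v_2 = 4^{−1} = 3 (mod 11).
  i = 3 (α = 9): (9−4)(9−3)(9−1)(9−10) = 5·6·8·(−1) = −240 ≡ 2, so v_3 = 2^{−1} = 6 (mod 11).
  i = 4 (α = 1): (1−4)(1−3)(1−9)(1−10) = (−3)·(−2)·(−8)·(−9) = 432 ≡ 3, so v_4 = 3^{−1} = 4 (mod 11).
  i = 5 (α = 10): (10−4)(10−3)(10−9)(10−1) = 6·7·1·9 = 378 ≡ 4, so v_5 = 4^{−1} = 3 (mod 11).
  v = [6, 3, 6, 4, 3].
Step 2: syndromes of r = [9, 2, 0, 10, 3] (all sums mod 11).
  S_0 = Σ v_i r_i = 6·9 + 3·2 + 6·0 + 4·10 + 3·3 = 109 ≡ 10.
  S_1 = Σ v_i α_i r_i = 6·4·9 + 3·3·2 + 6·9·0 + 4·1·10 + 3·10·3 = 364 ≡ 1.
  α_i^2 mod 11 = [5, 9, 4, 1, 1].
  S_2 = Σ v_i α_i^2 r_i = 6·5·9 + 3·9·2 + 6·4·0 + 4·1·10 + 3·1·3 = 373 ≡ 10.
  S = (10, 1, 10) ≠ 0, so r is not a codeword (an error is present).
Step 3: locate the error. For a single error e at position i, S_ℓ = v_i·e·α_i^ℓ, so α_err = S_1/S_0.
  S_0^{−1} = 10^{−1} = 10 (mod 11), so α_err = 1·10 = 10 ≡ 10 = α_5. Error position i = 5.
  Consistency check: S_2/S_1 = 10·1 = 10 ≡ 10 = α_err ✓ (single-error assumption holds).
Step 4: error magnitude e = S_0/v_5 = S_0·∏_{j≠5}(α_5 − α_j) = 10·4 = 40 ≡ 7 (mod 11).
Step 5: correct position 5: c_5 = r_5 − e = 3 − 7 ≡ 7 (mod 11). Hence c = [9, 2, 0, 10, 7].
  Check: interpolating c through the α_i gives m(x) = 3 + 7·x (degree < 2) with m(α_i) = c_i for every i, so c is indeed a codeword.


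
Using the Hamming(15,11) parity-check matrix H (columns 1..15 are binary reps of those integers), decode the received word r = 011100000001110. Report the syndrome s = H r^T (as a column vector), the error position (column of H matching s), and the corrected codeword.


s = (1, 0, 1, 0)^T, error position = 10, corrected codeword c = 011100000101110

Compute s = H r^T mod 2 one row at a time:
  s_1 = 0 + 0 + 0 + 0 + 1 + 1 + 1 + 0 = 3 ≡ 1 (mod 2).
  s_2 = 1 + 0 + 0 + 0 + 1 + 1 + 1 + 0 = 4 ≡ 0 (mod 2).
  s_3 = 1 + 1 + 0 + 0 + 0 + 0 + 1 + 0 = 3 ≡ 1 (mod 2).
  s_4 = 0 + 1 + 0 + 0 + 0 + 0 + 1 + 0 = 2 ≡ 0 (mod 2).
s = (1, 0, 1, 0)^T — this equals column 10 of H (binary 1010), so error is at position 10.
Correct: flip bit 10 of r = 011100000001110 to get c = 011100000101110.


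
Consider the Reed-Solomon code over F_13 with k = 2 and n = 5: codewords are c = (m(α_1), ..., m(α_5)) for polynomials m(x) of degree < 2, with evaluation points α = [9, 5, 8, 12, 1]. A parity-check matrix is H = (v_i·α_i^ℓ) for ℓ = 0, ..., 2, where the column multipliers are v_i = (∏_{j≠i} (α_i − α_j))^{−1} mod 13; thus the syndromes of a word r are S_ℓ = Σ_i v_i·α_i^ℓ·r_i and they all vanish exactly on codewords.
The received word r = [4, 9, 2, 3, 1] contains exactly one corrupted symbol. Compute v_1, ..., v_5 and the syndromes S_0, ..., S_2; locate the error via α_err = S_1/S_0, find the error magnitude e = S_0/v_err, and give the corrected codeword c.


S = (6, 7, 6), error at position 4, error magnitude e = 6, c = [4, 9, 2, 10, 1].

Step 1: column multipliers v_i = (∏_{j≠i}(α_i − α_j))^{−1} mod 13.
  i = 1 (α = 9): (9−5)(9−8)(9−12)(9−1) = 4·1·(−3)·8 = −96 ≡ 8, so v_1 = 8^{−1} = 5 (mod 13).
  i = 2 (α = 5): (5−9)(5−8)(5−12)(5−1) = (−4)·(−3)·(−7)·4 = −336 ≡ 2, so v_2 = 2^{−1} = 7 (mod 13).
  i = 3 (α = 8): (8−9)(8−5)(8−12)(8−1) = (−1)·3·(−4)·7 = 84 ≡ 6, so v_3 = 6^{−1} = 11 (mod 13).
  i = 4 (α = 12): (12−9)(12−5)(12−8)(12−1) = 3·7·4·11 = 924 ≡ 1, so v_4 = 1^{−1} = 1 (mod 13).
  i = 5 (α = 1): (1−9)(1−5)(1−8)(1−12) = (−8)·(−4)·(−7)·(−11) = 2464 ≡ 7, so v_5 = 7^{−1} = 2 (mod 13).
  v = [5, 7, 11, 1, 2].
Step 2: syndromes of r = [4, 9, 2, 3, 1] (all sums mod 13).
  S_0 = Σ v_i r_i = 5·4 + 7·9 + 11·2 + 1·3 + 2·1 = 110 ≡ 6.
  S_1 = Σ v_i α_i r_i = 5·9·4 + 7·5·9 + 11·8·2 + 1·12·3 + 2·1·1 = 709 ≡ 7.
  α_i^2 mod 13 = [3, 12, 12, 1, 1].
  S_2 = Σ v_i α_i^2 r_i = 5·3·4 + 7·12·9 + 11·12·2 + 1·1·3 + 2·1·1 = 1085 ≡ 6.
  S = (6, 7, 6) ≠ 0, so r is not a codeword (an error is present).
Step 3: locate the error. For a single error e at position i, S_ℓ = v_i·e·α_i^ℓ, so α_err = S_1/S_0.
  S_0^{−1} = 6^{−1} = 11 (mod 13), so α_err = 7·11 = 77 ≡ 12 = α_4. Error position i = 4.
  Consistency check: S_2/S_1 = 6·2 = 12 ≡ 12 = α_err ✓ (single-error assumption holds).
Step 4: error magnitude e = S_0/v_4 = S_0·∏_{j≠4}(α_4 − α_j) = 6·1 = 6 ≡ 6 (mod 13).
Step 5: correct position 4: c_4 = r_4 − e = 3 − 6 ≡ 10 (mod 13). Hence c = [4, 9, 2, 10, 1].
  Check: interpolating c through the α_i gives m(x) = 12 + 2·x (degree < 2) with m(α_i) = c_i for every i, so c is indeed a codeword.


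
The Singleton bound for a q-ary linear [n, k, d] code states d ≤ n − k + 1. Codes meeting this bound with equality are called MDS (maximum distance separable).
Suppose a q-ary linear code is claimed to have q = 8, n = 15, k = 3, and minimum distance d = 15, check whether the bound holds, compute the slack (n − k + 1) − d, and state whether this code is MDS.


Singleton RHS = n − k + 1 = 13, slack = -2, bound violated (no such code; not MDS).

Singleton bound: d ≤ n − k + 1.
Here n = 15, k = 3, so n − k + 1 = 13.
Given d = 15, check d ≤ 13: NO.
Slack = (n − k + 1) − d = -2.
The slack is negative: d = 15 exceeds n − k + 1 = 13 by 2, so the Singleton bound is violated and no linear [15, 3, 15]_8 code can exist. In particular it is not MDS (MDS requires d = n − k + 1 exactly).
Description: the claimed parameters are [15, 3, 15]_8; such a code would be impossible (violates the Singleton bound).


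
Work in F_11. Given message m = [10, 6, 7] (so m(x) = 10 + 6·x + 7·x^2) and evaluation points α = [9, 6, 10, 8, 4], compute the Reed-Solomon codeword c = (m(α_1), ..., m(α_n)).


c = [4, 1, 0, 0, 3]

Message polynomial: m(x) = 10 + 6·x + 7·x^2 (mod 11).
For each evaluation point α_i, compute m(α_i) mod 11:
  α_1 = 9: Horner steps 7 → 3 → 4, so m(9) = 4.
  α_2 = 6: Horner steps 7 → 4 → 1, so m(6) = 1.
  α_3 = 10: Horner steps 7 → 10 → 0, so m(10) = 0.
  α_4 = 8: Horner steps 7 → 7 → 0, so m(8) = 0.
  α_5 = 4: Horner steps 7 → 1 → 3, so m(4) = 3.
Codeword c = [4, 1, 0, 0, 3] ∈ F_11^5.


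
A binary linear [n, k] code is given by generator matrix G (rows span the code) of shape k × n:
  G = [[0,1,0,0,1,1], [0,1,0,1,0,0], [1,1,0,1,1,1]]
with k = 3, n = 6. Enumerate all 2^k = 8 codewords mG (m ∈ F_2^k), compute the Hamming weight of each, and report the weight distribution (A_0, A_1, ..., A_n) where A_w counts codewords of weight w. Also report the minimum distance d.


Weight distribution: A_0 = 1, A_2 = 3, A_3 = 3, A_5 = 1. Minimum distance d = 2.

Enumerate all 2^3 = 8 messages m ∈ F_2^3.
For each, compute codeword c = mG in F_2^6, then tally its weight.
  m = 000 → c = 000000, weight = 0.
  m = 100 → c = 010011, weight = 3.
  m = 010 → c = 010100, weight = 2.
  m = 110 → c = 000111, weight = 3.
  m = 001 → c = 110111, weight = 5.
  m = 101 → c = 100100, weight = 2.
  m = 011 → c = 100011, weight = 3.
  m = 111 → c = 110000, weight = 2.
Tally weights:
  weight 0: 1 codewords.
  weight 2: 3 codewords.
  weight 3: 3 codewords.
  weight 5: 1 codewords.
Minimum distance d = smallest w > 0 with A_w > 0 = 2.
Sanity: Σ A_w = 8 = 2^3 = 8 ✓.


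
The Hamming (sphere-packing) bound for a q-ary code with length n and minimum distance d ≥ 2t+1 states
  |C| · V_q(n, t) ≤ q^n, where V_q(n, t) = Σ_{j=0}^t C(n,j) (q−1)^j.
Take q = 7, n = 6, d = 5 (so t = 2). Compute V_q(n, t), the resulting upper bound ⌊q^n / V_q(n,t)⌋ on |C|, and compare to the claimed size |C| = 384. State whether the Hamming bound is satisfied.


V_q(n, t) = 577, q^n = 117649, Hamming bound = 203, |C| = 384 > bound (violated).

Step 1: Compute V_q(n, t) = Σ_{j=0}^2 C(n, j) (q−1)^j.
  j = 0: C(6,0)·(6)^0 = 1·1 = 1.
  j = 1: C(6,1)·(6)^1 = 6·6 = 36.
  j = 2: C(6,2)·(6)^2 = 15·36 = 540.
  V_q(n, t) = 1 + 36 + 540 = 577.
Step 2: q^n = 7^6 = 117649.
Step 3: Hamming bound ⌊q^n / V_q(n,t)⌋ = ⌊117649/577⌋ = 203.
Step 4: Compare |C| = 384 to 203: violated.
The claimed |C| lies above the Hamming bound, so no 7-ary code of length 6 with d ≥ 5 can have 384 codewords.


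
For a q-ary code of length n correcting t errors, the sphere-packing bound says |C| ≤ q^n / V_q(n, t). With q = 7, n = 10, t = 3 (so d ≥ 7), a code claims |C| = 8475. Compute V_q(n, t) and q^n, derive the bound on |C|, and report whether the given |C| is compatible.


V_q(n, t) = 27601, q^n = 282475249, Hamming bound = 10234, |C| = 8475 ≤ bound (satisfied).

Step 1: Compute V_q(n, t) = Σ_{j=0}^3 C(n, j) (q−1)^j.
  j = 0: C(10,0)·(6)^0 = 1·1 = 1.
  j = 1: C(10,1)·(6)^1 = 10·6 = 60.
  j = 2: C(10,2)·(6)^2 = 45·36 = 1620.
  j = 3: C(10,3)·(6)^3 = 120·216 = 25920.
  V_q(n, t) = 1 + 60 + 1620 + 25920 = 27601.
Step 2: q^n = 7^10 = 282475249.
Step 3: Hamming bound ⌊q^n / V_q(n,t)⌋ = ⌊282475249/27601⌋ = 10234.
Step 4: Compare |C| = 8475 to 10234: satisfied.
The claimed |C| lies below the Hamming bound.


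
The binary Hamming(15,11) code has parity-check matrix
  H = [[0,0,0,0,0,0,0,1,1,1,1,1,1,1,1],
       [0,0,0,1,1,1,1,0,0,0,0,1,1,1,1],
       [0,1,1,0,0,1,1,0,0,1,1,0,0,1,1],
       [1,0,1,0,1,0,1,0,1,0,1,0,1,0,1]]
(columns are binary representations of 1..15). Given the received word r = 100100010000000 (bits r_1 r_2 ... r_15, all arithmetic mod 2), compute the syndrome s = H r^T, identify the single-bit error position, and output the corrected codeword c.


s = (1, 1, 0, 1)^T, error position = 13, corrected codeword c = 100100010000100

Compute s = H r^T mod 2 one row at a time:
  s_1 = 1 + 0 + 0 + 0 + 0 + 0 + 0 + 0 = 1 ≡ 1 (mod 2).
  s_2 = 1 + 0 + 0 + 0 + 0 + 0 + 0 + 0 = 1 ≡ 1 (mod 2).
  s_3 = 0 + 0 + 0 + 0 + 0 + 0 + 0 + 0 = 0 ≡ 0 (mod 2).
  s_4 = 1 + 0 + 0 + 0 + 0 + 0 + 0 + 0 = 1 ≡ 1 (mod 2).
s = (1, 1, 0, 1)^T — this equals column 13 of H (binary 1101), so error is at position 13.
Correct: flip bit 13 of r = 100100010000000 to get c = 100100010000100.


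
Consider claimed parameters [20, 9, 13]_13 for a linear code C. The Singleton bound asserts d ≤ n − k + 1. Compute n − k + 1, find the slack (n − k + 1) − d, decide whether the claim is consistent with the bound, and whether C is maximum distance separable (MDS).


Singleton RHS = n − k + 1 = 12, slack = -1, bound violated (no such code; not MDS).

Singleton bound: d ≤ n − k + 1.
Here n = 20, k = 9, so n − k + 1 = 12.
Given d = 13, check d ≤ 12: NO.
Slack = (n − k + 1) − d = -1.
The slack is negative: d = 13 exceeds n − k + 1 = 12 by 1, so the Singleton bound is violated and no linear [20, 9, 13]_13 code can exist. In particular it is not MDS (MDS requires d = n − k + 1 exactly).
Description: the claimed parameters are [20, 9, 13]_13; such a code would be impossible (violates the Singleton bound).


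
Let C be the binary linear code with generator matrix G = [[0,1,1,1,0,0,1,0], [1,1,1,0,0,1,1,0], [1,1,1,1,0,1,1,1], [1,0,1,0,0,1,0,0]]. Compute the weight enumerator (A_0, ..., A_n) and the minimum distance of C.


Weight distribution: A_0 = 1, A_2 = 4, A_3 = 3, A_4 = 3, A_5 = 4, A_7 = 1. Minimum distance d = 2.

Enumerate all 2^4 = 16 messages m ∈ F_2^4.
For each, compute codeword c = mG in F_2^8, then tally its weight.
  m = 0000 → c = 00000000, weight = 0.
  m = 1000 → c = 01110010, weight = 4.
  m = 0100 → c = 11100110, weight = 5.
  m = 1100 → c = 10010100, weight = 3.
  m = 0010 → c = 11110111, weight = 7.
  m = 1010 → c = 10000101, weight = 3.
  m = 0110 → c = 00010001, weight = 2.
  m = 1110 → c = 01100011, weight = 4.
  m = 0001 → c = 10100100, weight = 3.
  m = 1001 → c = 11010110, weight = 5.
  m = 0101 → c = 01000010, weight = 2.
  m = 1101 → c = 00110000, weight = 2.
  m = 0011 → c = 01010011, weight = 4.
  m = 1011 → c = 00100001, weight = 2.
  m = 0111 → c = 10110101, weight = 5.
  m = 1111 → c = 11000111, weight = 5.
Tally weights:
  weight 0: 1 codewords.
  weight 2: 4 codewords.
  weight 3: 3 codewords.
  weight 4: 3 codewords.
  weight 5: 4 codewords.
  weight 7: 1 codewords.
Minimum distance d = smallest w > 0 with A_w > 0 = 2.
Sanity: Σ A_w = 16 = 2^4 = 16 ✓.


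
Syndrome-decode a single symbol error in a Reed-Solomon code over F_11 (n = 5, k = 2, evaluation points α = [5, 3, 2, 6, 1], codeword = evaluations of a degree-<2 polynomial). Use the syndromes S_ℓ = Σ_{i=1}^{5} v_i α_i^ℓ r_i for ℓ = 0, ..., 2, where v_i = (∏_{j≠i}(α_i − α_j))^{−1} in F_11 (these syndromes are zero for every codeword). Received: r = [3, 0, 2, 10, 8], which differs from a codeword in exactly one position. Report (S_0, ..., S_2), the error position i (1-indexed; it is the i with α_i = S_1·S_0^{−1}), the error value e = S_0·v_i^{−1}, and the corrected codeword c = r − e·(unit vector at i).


S = (2, 4, 8), error at position 3, error magnitude e = 9, c = [3, 0, 4, 10, 8].

Step 1: column multipliers v_i = (∏_{j≠i}(α_i − α_j))^{−1} mod 11.
  i = 1 (α = 5): (5−3)(5−2)(5−6)(5−1) = 2·3·(−1)·4 = −24 ≡ 9, so v_1 = 9^{−1} = 5 (mod 11).
  i = 2 (α = 3): (3−5)(3−2)(3−6)(3−1) = (−2)·1·(−3)·2 = 12 ≡ 1, so v_2 = 1^{−1} = 1 (mod 11).
  i = 3 (α = 2): (2−5)(2−3)(2−6)(2−1) = (−3)·(−1)·(−4)·1 = −12 ≡ 10, so v_3 = 10^{−1} = 10 (mod 11).
  i = 4 (α = 6): (6−5)(6−3)(6−2)(6−1) = 1·3·4·5 = 60 ≡ 5, so v_4 = 5^{−1} = 9 (mod 11).
  i = 5 (α = 1): (1−5)(1−3)(1−2)(1−6) = (−4)·(−2)·(−1)·(−5) = 40 ≡ 7, so v_5 = 7^{−1} = 8 (mod 11).
  v = [5, 1, 10, 9, 8].
Step 2: syndromes of r = [3, 0, 2, 10, 8] (all sums mod 11).
  S_0 = Σ v_i r_i = 5·3 + 1·0 + 10·2 + 9·10 + 8·8 = 189 ≡ 2.
  S_1 = Σ v_i α_i r_i = 5·5·3 + 1·3·0 + 10·2·2 + 9·6·10 + 8·1·8 = 719 ≡ 4.
  α_i^2 mod 11 = [3, 9, 4, 3, 1].
  S_2 = Σ v_i α_i^2 r_i = 5·3·3 + 1·9·0 + 10·4·2 + 9·3·10 + 8·1·8 = 459 ≡ 8.
  S = (2, 4, 8) ≠ 0, so r is not a codeword (an error is present).
Step 3: locate the error. For a single error e at position i, S_ℓ = v_i·e·α_i^ℓ, so α_err = S_1/S_0.
  S_0^{−1} = 2^{−1} = 6 (mod 11), so α_err = 4·6 = 24 ≡ 2 = α_3. Error position i = 3.
  Consistency check: S_2/S_1 = 8·3 = 24 ≡ 2 = α_err ✓ (single-error assumption holds).
Step 4: error magnitude e = S_0/v_3 = S_0·∏_{j≠3}(α_3 − α_j) = 2·10 = 20 ≡ 9 (mod 11).
Step 5: correct position 3: c_3 = r_3 − e = 2 − 9 ≡ 4 (mod 11). Hence c = [3, 0, 4, 10, 8].
  Check: interpolating c through the α_i gives m(x) = 1 + 7·x (degree < 2) with m(α_i) = c_i for every i, so c is indeed a codeword.


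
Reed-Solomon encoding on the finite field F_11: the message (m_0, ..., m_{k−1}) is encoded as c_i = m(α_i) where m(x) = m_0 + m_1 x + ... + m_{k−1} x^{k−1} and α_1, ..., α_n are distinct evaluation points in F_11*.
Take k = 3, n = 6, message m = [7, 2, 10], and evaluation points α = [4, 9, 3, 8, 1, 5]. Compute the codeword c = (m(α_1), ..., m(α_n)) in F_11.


c = [10, 10, 4, 3, 8, 3]

Message polynomial: m(x) = 7 + 2·x + 10·x^2 (mod 11).
For each evaluation point α_i, compute m(α_i) mod 11:
  α_1 = 4: Horner steps 10 → 9 → 10, so m(4) = 10.
  α_2 = 9: Horner steps 10 → 4 → 10, so m(9) = 10.
  α_3 = 3: Horner steps 10 → 10 → 4, so m(3) = 4.
  α_4 = 8: Horner steps 10 → 5 → 3, so m(8) = 3.
  α_5 = 1: Horner steps 10 → 1 → 8, so m(1) = 8.
  α_6 = 5: Horner steps 10 → 8 → 3, so m(5) = 3.
Codeword c = [10, 10, 4, 3, 8, 3] ∈ F_11^6.


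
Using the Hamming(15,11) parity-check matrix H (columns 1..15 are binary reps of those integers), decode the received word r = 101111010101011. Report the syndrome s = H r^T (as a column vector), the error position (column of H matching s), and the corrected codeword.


s = (1, 0, 1, 0)^T, error position = 10, corrected codeword c = 101111010001011

Compute s = H r^T mod 2 one row at a time:
  s_1 = 1 + 0 + 1 + 0 + 1 + 0 + 1 + 1 = 5 ≡ 1 (mod 2).
  s_2 = 1 + 1 + 1 + 0 + 1 + 0 + 1 + 1 = 6 ≡ 0 (mod 2).
  s_3 = 0 + 1 + 1 + 0 + 1 + 0 + 1 + 1 = 5 ≡ 1 (mod 2).
  s_4 = 1 + 1 + 1 + 0 + 0 + 0 + 0 + 1 = 4 ≡ 0 (mod 2).
s = (1, 0, 1, 0)^T — this equals column 10 of H (binary 1010), so error is at position 10.
Correct: flip bit 10 of r = 101111010101011 to get c = 101111010001011.


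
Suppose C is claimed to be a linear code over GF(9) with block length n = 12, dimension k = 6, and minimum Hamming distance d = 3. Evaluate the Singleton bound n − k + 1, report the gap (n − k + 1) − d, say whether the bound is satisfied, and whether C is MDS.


Singleton RHS = n − k + 1 = 7, slack = 4, bound satisfied, not MDS.

Singleton bound: d ≤ n − k + 1.
Here n = 12, k = 6, so n − k + 1 = 7.
Given d = 3, check d ≤ 7: YES.
Slack = (n − k + 1) − d = 4.
The code is NOT MDS (slack = 4 > 0).
Description: the claimed parameters are [12, 6, 3]_9; such a code would be non-MDS.


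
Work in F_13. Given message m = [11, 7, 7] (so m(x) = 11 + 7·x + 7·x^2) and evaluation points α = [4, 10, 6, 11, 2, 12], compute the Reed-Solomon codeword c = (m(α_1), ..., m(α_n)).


c = [8, 1, 6, 12, 1, 11]

Message polynomial: m(x) = 11 + 7·x + 7·x^2 (mod 13).
For each evaluation point α_i, compute m(α_i) mod 13:
  α_1 = 4: Horner steps 7 → 9 → 8, so m(4) = 8.
  α_2 = 10: Horner steps 7 → 12 → 1, so m(10) = 1.
  α_3 = 6: Horner steps 7 → 10 → 6, so m(6) = 6.
  α_4 = 11: Horner steps 7 → 6 → 12, so m(11) = 12.
  α_5 = 2: Horner steps 7 → 8 → 1, so m(2) = 1.
  α_6 = 12: Horner steps 7 → 0 → 11, so m(12) = 11.
Codeword c = [8, 1, 6, 12, 1, 11] ∈ F_13^6.


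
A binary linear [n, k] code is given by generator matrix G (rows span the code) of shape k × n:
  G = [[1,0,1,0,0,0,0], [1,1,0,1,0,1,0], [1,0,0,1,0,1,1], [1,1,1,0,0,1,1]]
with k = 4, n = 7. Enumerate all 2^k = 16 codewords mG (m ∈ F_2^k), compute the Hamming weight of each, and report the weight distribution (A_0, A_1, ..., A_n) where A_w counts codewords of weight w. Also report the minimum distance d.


Weight distribution: A_0 = 1, A_1 = 1, A_2 = 2, A_3 = 6, A_4 = 5, A_5 = 1. Minimum distance d = 1.

Enumerate all 2^4 = 16 messages m ∈ F_2^4.
For each, compute codeword c = mG in F_2^7, then tally its weight.
  m = 0000 → c = 0000000, weight = 0.
  m = 1000 → c = 1010000, weight = 2.
  m = 0100 → c = 1101010, weight = 4.
  m = 1100 → c = 0111010, weight = 4.
  m = 0010 → c = 1001011, weight = 4.
  m = 1010 → c = 0011011, weight = 4.
  m = 0110 → c = 0100001, weight = 2.
  m = 1110 → c = 1110001, weight = 4.
  m = 0001 → c = 1110011, weight = 5.
  m = 1001 → c = 0100011, weight = 3.
  m = 0101 → c = 0011001, weight = 3.
  m = 1101 → c = 1001001, weight = 3.
  m = 0011 → c = 0111000, weight = 3.
  m = 1011 → c = 1101000, weight = 3.
  m = 0111 → c = 1010010, weight = 3.
  m = 1111 → c = 0000010, weight = 1.
Tally weights:
  weight 0: 1 codewords.
  weight 1: 1 codewords.
  weight 2: 2 codewords.
  weight 3: 6 codewords.
  weight 4: 5 codewords.
  weight 5: 1 codewords.
Minimum distance d = smallest w > 0 with A_w > 0 = 1.
Sanity: Σ A_w = 16 = 2^4 = 16 ✓.


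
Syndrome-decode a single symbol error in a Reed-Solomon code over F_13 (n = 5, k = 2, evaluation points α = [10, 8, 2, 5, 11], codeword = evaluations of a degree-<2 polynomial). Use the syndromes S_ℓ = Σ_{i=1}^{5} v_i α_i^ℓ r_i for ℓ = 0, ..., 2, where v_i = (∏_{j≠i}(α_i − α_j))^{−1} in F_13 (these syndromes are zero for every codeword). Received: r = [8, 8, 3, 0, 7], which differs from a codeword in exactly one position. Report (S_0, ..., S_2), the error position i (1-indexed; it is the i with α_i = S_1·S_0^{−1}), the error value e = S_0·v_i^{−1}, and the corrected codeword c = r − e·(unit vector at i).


S = (6, 9, 7), error at position 2, error magnitude e = 11, c = [8, 10, 3, 0, 7].

Step 1: column multipliers v_i = (∏_{j≠i}(α_i − α_j))^{−1} mod 13.
  i = 1 (α = 10): (10−8)(10−2)(10−5)(10−11) = 2·8·5·(−1) = −80 ≡ 11, so v_1 = 11^{−1} = 6 (mod 13).
  i = 2 (α = 8): (8−10)(8−2)(8−5)(8−11) = (−2)·6·3·(−3) = 108 ≡ 4, so v_2 = 4^{−1} = 10 (mod 13).
  i = 3 (α = 2): (2−10)(2−8)(2−5)(2−11) = (−8)·(−6)·(−3)·(−9) = 1296 ≡ 9, so v_3 = 9^{−1} = 3 (mod 13).
  i = 4 (α = 5): (5−10)(5−8)(5−2)(5−11) = (−5)·(−3)·3·(−6) = −270 ≡ 3, so v_4 = 3^{−1} = 9 (mod 13).
  i = 5 (α = 11): (11−10)(11−8)(11−2)(11−5) = 1·3·9·6 = 162 ≡ 6, so v_5 = 6^{−1} = 11 (mod 13).
  v = [6, 10, 3, 9, 11].
Step 2: syndromes of r = [8, 8, 3, 0, 7] (all sums mod 13).
  S_0 = Σ v_i r_i = 6·8 + 10·8 + 3·3 + 9·0 + 11·7 = 214 ≡ 6.
  S_1 = Σ v_i α_i r_i = 6·10·8 + 10·8·8 + 3·2·3 + 9·5·0 + 11·11·7 = 1985 ≡ 9.
  α_i^2 mod 13 = [9, 12, 4, 12, 4].
  S_2 = Σ v_i α_i^2 r_i = 6·9·8 + 10·12·8 + 3·4·3 + 9·12·0 + 11·4·7 = 1736 ≡ 7.
  S = (6, 9, 7) ≠ 0, so r is not a codeword (an error is present).
Step 3: locate the error. For a single error e at position i, S_ℓ = v_i·e·α_i^ℓ, so α_err = S_1/S_0.
  S_0^{−1} = 6^{−1} = 11 (mod 13), so α_err = 9·11 = 99 ≡ 8 = α_2. Error position i = 2.
  Consistency check: S_2/S_1 = 7·3 = 21 ≡ 8 = α_err ✓ (single-error assumption holds).
Step 4: error magnitude e = S_0/v_2 = S_0·∏_{j≠2}(α_2 − α_j) = 6·4 = 24 ≡ 11 (mod 13).
Step 5: correct position 2: c_2 = r_2 − e = 8 − 11 ≡ 10 (mod 13). Hence c = [8, 10, 3, 0, 7].
  Check: interpolating c through the α_i gives m(x) = 5 + 12·x (degree < 2) with m(α_i) = c_i for every i, so c is indeed a codeword.


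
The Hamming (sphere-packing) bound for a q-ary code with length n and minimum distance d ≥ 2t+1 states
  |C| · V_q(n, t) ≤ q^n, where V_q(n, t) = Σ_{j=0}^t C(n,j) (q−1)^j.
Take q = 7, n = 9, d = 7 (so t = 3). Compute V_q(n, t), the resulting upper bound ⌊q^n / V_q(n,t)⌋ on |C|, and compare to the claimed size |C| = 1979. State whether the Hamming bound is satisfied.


V_q(n, t) = 19495, q^n = 40353607, Hamming bound = 2069, |C| = 1979 ≤ bound (satisfied).

Step 1: Compute V_q(n, t) = Σ_{j=0}^3 C(n, j) (q−1)^j.
  j = 0: C(9,0)·(6)^0 = 1·1 = 1.
  j = 1: C(9,1)·(6)^1 = 9·6 = 54.
  j = 2: C(9,2)·(6)^2 = 36·36 = 1296.
  j = 3: C(9,3)·(6)^3 = 84·216 = 18144.
  V_q(n, t) = 1 + 54 + 1296 + 18144 = 19495.
Step 2: q^n = 7^9 = 40353607.
Step 3: Hamming bound ⌊q^n / V_q(n,t)⌋ = ⌊40353607/19495⌋ = 2069.
Step 4: Compare |C| = 1979 to 2069: satisfied.
The claimed |C| lies below the Hamming bound.


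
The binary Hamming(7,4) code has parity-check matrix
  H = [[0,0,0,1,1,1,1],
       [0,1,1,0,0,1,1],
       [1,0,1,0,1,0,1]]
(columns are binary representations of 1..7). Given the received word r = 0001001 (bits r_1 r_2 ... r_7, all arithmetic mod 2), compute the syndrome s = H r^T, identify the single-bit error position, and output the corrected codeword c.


s = (0, 1, 1)^T, error position = 3, corrected codeword c = 0011001

Compute s = H r^T mod 2 one row at a time:
  s_1 = 1 + 0 + 0 + 1 = 2 ≡ 0 (mod 2).
  s_2 = 0 + 0 + 0 + 1 = 1 ≡ 1 (mod 2).
  s_3 = 0 + 0 + 0 + 1 = 1 ≡ 1 (mod 2).
s = (0, 1, 1)^T — this equals column 3 of H (binary 011), so error is at position 3.
Correct: flip bit 3 of r = 0001001 to get c = 0011001.


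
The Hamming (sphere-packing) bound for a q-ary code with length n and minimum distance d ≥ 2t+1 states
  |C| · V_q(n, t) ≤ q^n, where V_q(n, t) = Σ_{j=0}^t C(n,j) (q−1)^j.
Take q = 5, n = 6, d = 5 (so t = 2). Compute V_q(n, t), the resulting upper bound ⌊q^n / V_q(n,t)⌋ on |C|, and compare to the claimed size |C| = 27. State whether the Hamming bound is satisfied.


V_q(n, t) = 265, q^n = 15625, Hamming bound = 58, |C| = 27 ≤ bound (satisfied).

Step 1: Compute V_q(n, t) = Σ_{j=0}^2 C(n, j) (q−1)^j.
  j = 0: C(6,0)·(4)^0 = 1·1 = 1.
  j = 1: C(6,1)·(4)^1 = 6·4 = 24.
  j = 2: C(6,2)·(4)^2 = 15·16 = 240.
  V_q(n, t) = 1 + 24 + 240 = 265.
Step 2: q^n = 5^6 = 15625.
Step 3: Hamming bound ⌊q^n / V_q(n,t)⌋ = ⌊15625/265⌋ = 58.
Step 4: Compare |C| = 27 to 58: satisfied.
The claimed |C| lies below the Hamming bound.


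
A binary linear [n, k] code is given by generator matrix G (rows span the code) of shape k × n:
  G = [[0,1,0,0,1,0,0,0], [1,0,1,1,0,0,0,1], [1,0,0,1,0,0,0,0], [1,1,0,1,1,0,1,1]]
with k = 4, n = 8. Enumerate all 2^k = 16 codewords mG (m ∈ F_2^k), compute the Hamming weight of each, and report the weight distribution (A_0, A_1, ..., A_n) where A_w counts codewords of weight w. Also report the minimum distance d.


Weight distribution: A_0 = 1, A_2 = 5, A_4 = 7, A_6 = 3. Minimum distance d = 2.

Enumerate all 2^4 = 16 messages m ∈ F_2^4.
For each, compute codeword c = mG in F_2^8, then tally its weight.
  m = 0000 → c = 00000000, weight = 0.
  m = 1000 → c = 01001000, weight = 2.
  m = 0100 → c = 10110001, weight = 4.
  m = 1100 → c = 11111001, weight = 6.
  m = 0010 → c = 10010000, weight = 2.
  m = 1010 → c = 11011000, weight = 4.
  m = 0110 → c = 00100001, weight = 2.
  m = 1110 → c = 01101001, weight = 4.
  m = 0001 → c = 11011011, weight = 6.
  m = 1001 → c = 10010011, weight = 4.
  m = 0101 → c = 01101010, weight = 4.
  m = 1101 → c = 00100010, weight = 2.
  m = 0011 → c = 01001011, weight = 4.
  m = 1011 → c = 00000011, weight = 2.
  m = 0111 → c = 11111010, weight = 6.
  m = 1111 → c = 10110010, weight = 4.
Tally weights:
  weight 0: 1 codewords.
  weight 2: 5 codewords.
  weight 4: 7 codewords.
  weight 6: 3 codewords.
Minimum distance d = smallest w > 0 with A_w > 0 = 2.
Sanity: Σ A_w = 16 = 2^4 = 16 ✓.


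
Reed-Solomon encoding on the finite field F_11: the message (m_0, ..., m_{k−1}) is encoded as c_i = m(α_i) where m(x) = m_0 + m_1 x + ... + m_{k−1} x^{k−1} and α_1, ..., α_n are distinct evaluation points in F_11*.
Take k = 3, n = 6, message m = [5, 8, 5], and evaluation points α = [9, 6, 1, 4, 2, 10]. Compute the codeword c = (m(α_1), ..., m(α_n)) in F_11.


c = [9, 2, 7, 7, 8, 2]

Message polynomial: m(x) = 5 + 8·x + 5·x^2 (mod 11).
For each evaluation point α_i, compute m(α_i) mod 11:
  α_1 = 9: Horner steps 5 → 9 → 9, so m(9) = 9.
  α_2 = 6: Horner steps 5 → 5 → 2, so m(6) = 2.
  α_3 = 1: Horner steps 5 → 2 → 7, so m(1) = 7.
  α_4 = 4: Horner steps 5 → 6 → 7, so m(4) = 7.
  α_5 = 2: Horner steps 5 → 7 → 8, so m(2) = 8.
  α_6 = 10: Horner steps 5 → 3 → 2, so m(10) = 2.
Codeword c = [9, 2, 7, 7, 8, 2] ∈ F_11^6.


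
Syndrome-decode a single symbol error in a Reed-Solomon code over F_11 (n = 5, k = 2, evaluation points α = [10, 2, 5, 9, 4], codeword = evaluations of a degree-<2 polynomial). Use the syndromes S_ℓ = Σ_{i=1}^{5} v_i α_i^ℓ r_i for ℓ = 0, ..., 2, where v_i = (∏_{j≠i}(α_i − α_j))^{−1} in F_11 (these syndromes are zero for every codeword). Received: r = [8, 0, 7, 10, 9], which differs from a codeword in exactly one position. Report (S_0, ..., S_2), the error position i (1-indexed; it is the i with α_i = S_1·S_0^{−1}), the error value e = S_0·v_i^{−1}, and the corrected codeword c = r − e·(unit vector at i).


S = (7, 3, 6), error at position 2, error magnitude e = 9, c = [8, 2, 7, 10, 9].

Step 1: column multipliers v_i = (∏_{j≠i}(α_i − α_j))^{−1} mod 11.
  i = 1 (α = 10): (10−2)(10−5)(10−9)(10−4) = 8·5·1·6 = 240 ≡ 9, so v_1 = 9^{−1} = 5 (mod 11).
  i = 2 (α = 2): (2−10)(2−5)(2−9)(2−4) = (−8)·(−3)·(−7)·(−2) = 336 ≡ 6, so v_2 = 6^{−1} = 2 (mod 11).
  i = 3 (α = 5): (5−10)(5−2)(5−9)(5−4) = (−5)·3·(−4)·1 = 60 ≡ 5, so v_3 = 5^{−1} = 9 (mod 11).
  i = 4 (α = 9): (9−10)(9−2)(9−5)(9−4) = (−1)·7·4·5 = −140 ≡ 3, so v_4 = 3^{−1} = 4 (mod 11).
  i = 5 (α = 4): (4−10)(4−2)(4−5)(4−9) = (−6)·2·(−1)·(−5) = −60 ≡ 6, so v_5 = 6^{−1} = 2 (mod 11).
  v = [5, 2, 9, 4, 2].
Step 2: syndromes of r = [8, 0, 7, 10, 9] (all sums mod 11).
  S_0 = Σ v_i r_i = 5·8 + 2·0 + 9·7 + 4·10 + 2·9 = 161 ≡ 7.
  S_1 = Σ v_i α_i r_i = 5·10·8 + 2·2·0 + 9·5·7 + 4·9·10 + 2·4·9 = 1147 ≡ 3.
  α_i^2 mod 11 = [1, 4, 3, 4, 5].
  S_2 = Σ v_i α_i^2 r_i = 5·1·8 + 2·4·0 + 9·3·7 + 4·4·10 + 2·5·9 = 479 ≡ 6.
  S = (7, 3, 6) ≠ 0, so r is not a codeword (an error is present).
Step 3: locate the error. For a single error e at position i, S_ℓ = v_i·e·α_i^ℓ, so α_err = S_1/S_0.
  S_0^{−1} = 7^{−1} = 8 (mod 11), so α_err = 3·8 = 24 ≡ 2 = α_2. Error position i = 2.
  Consistency check: S_2/S_1 = 6·4 = 24 ≡ 2 = α_err ✓ (single-error assumption holds).
Step 4: error magnitude e = S_0/v_2 = S_0·∏_{j≠2}(α_2 − α_j) = 7·6 = 42 ≡ 9 (mod 11).
Step 5: correct position 2: c_2 = r_2 − e = 0 − 9 ≡ 2 (mod 11). Hence c = [8, 2, 7, 10, 9].
  Check: interpolating c through the α_i gives m(x) = 6 + 9·x (degree < 2) with m(α_i) = c_i for every i, so c is indeed a codeword.


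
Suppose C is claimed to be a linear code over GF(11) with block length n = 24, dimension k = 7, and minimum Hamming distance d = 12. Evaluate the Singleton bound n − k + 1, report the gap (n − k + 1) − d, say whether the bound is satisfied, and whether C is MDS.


Singleton RHS = n − k + 1 = 18, slack = 6, bound satisfied, not MDS.

Singleton bound: d ≤ n − k + 1.
Here n = 24, k = 7, so n − k + 1 = 18.
Given d = 12, check d ≤ 18: YES.
Slack = (n − k + 1) − d = 6.
The code is NOT MDS (slack = 6 > 0).
Description: the claimed parameters are [24, 7, 12]_11; such a code would be non-MDS.


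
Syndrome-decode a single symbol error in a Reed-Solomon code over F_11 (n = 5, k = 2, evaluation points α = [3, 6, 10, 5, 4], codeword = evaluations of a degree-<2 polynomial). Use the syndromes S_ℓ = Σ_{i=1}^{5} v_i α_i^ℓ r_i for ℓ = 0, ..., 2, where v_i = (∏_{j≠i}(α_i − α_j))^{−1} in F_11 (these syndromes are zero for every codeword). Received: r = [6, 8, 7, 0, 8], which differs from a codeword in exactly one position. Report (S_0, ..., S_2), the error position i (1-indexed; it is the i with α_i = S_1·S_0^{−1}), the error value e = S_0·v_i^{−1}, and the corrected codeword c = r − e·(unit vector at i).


S = (6, 2, 8), error at position 5, error magnitude e = 5, c = [6, 8, 7, 0, 3].

Step 1: column multipliers v_i = (∏_{j≠i}(α_i − α_j))^{−1} mod 11.
  i = 1 (α = 3): (3−6)(3−10)(3−5)(3−4) = (−3)·(−7)·(−2)·(−1) = 42 ≡ 9, so v_1 = 9^{−1} = 5 (mod 11).
  i = 2 (α = 6): (6−3)(6−10)(6−5)(6−4) = 3·(−4)·1·2 = −24 ≡ 9, so v_2 = 9^{−1} = 5 (mod 11).
  i = 3 (α = 10): (10−3)(10−6)(10−5)(10−4) = 7·4·5·6 = 840 ≡ 4, so v_3 = 4^{−1} = 3 (mod 11).
  i = 4 (α = 5): (5−3)(5−6)(5−10)(5−4) = 2·(−1)·(−5)·1 = 10 ≡ 10, so v_4 = 10^{−1} = 10 (mod 11).
  i = 5 (α = 4): (4−3)(4−6)(4−10)(4−5) = 1·(−2)·(−6)·(−1) = −12 ≡ 10, so v_5 = 10^{−1} = 10 (mod 11).
  v = [5, 5, 3, 10, 10].
Step 2: syndromes of r = [6, 8, 7, 0, 8] (all sums mod 11).
  S_0 = Σ v_i r_i = 5·6 + 5·8 + 3·7 + 10·0 + 10·8 = 171 ≡ 6.
  S_1 = Σ v_i α_i r_i = 5·3·6 + 5·6·8 + 3·10·7 + 10·5·0 + 10·4·8 = 860 ≡ 2.
  α_i^2 mod 11 = [9, 3, 1, 3, 5].
  S_2 = Σ v_i α_i^2 r_i = 5·9·6 + 5·3·8 + 3·1·7 + 10·3·0 + 10·5·8 = 811 ≡ 8.
  S = (6, 2, 8) ≠ 0, so r is not a codeword (an error is present).
Step 3: locate the error. For a single error e at position i, S_ℓ = v_i·e·α_i^ℓ, so α_err = S_1/S_0.
  S_0^{−1} = 6^{−1} = 2 (mod 11), so α_err = 2·2 = 4 ≡ 4 = α_5. Error position i = 5.
  Consistency check: S_2/S_1 = 8·6 = 48 ≡ 4 = α_err ✓ (single-error assumption holds).
Step 4: error magnitude e = S_0/v_5 = S_0·∏_{j≠5}(α_5 − α_j) = 6·10 = 60 ≡ 5 (mod 11).
Step 5: correct position 5: c_5 = r_5 − e = 8 − 5 ≡ 3 (mod 11). Hence c = [6, 8, 7, 0, 3].
  Check: interpolating c through the α_i gives m(x) = 4 + 8·x (degree < 2) with m(α_i) = c_i for every i, so c is indeed a codeword.


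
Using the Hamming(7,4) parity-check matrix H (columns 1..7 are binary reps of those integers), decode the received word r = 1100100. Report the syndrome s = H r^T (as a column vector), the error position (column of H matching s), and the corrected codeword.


s = (1, 1, 0)^T, error position = 6, corrected codeword c = 1100110

Compute s = H r^T mod 2 one row at a time:
  s_1 = 0 + 1 + 0 + 0 = 1 ≡ 1 (mod 2).
  s_2 = 1 + 0 + 0 + 0 = 1 ≡ 1 (mod 2).
  s_3 = 1 + 0 + 1 + 0 = 2 ≡ 0 (mod 2).
s = (1, 1, 0)^T — this equals column 6 of H (binary 110), so error is at position 6.
Correct: flip bit 6 of r = 1100100 to get c = 1100110.


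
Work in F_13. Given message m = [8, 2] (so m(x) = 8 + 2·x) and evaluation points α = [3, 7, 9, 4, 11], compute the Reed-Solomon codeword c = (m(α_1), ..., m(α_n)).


c = [1, 9, 0, 3, 4]

Message polynomial: m(x) = 8 + 2·x (mod 13).
For each evaluation point α_i, compute m(α_i) mod 13:
  α_1 = 3: Horner steps 2 → 1, so m(3) = 1.
  α_2 = 7: Horner steps 2 → 9, so m(7) = 9.
  α_3 = 9: Horner steps 2 → 0, so m(9) = 0.
  α_4 = 4: Horner steps 2 → 3, so m(4) = 3.
  α_5 = 11: Horner steps 2 → 4, so m(11) = 4.
Codeword c = [1, 9, 0, 3, 4] ∈ F_13^5.


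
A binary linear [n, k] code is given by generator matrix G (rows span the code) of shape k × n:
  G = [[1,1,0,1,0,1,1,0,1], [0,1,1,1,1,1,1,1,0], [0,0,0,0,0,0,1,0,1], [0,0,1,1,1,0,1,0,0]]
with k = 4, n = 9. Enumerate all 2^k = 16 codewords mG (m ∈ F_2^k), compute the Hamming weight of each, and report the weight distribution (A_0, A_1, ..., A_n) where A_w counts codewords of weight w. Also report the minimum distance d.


Weight distribution: A_0 = 1, A_2 = 1, A_3 = 2, A_4 = 3, A_5 = 4, A_6 = 3, A_7 = 2. Minimum distance d = 2.

Enumerate all 2^4 = 16 messages m ∈ F_2^4.
For each, compute codeword c = mG in F_2^9, then tally its weight.
  m = 0000 → c = 000000000, weight = 0.
  m = 1000 → c = 110101101, weight = 6.
  m = 0100 → c = 011111110, weight = 7.
  m = 1100 → c = 101010011, weight = 5.
  m = 0010 → c = 000000101, weight = 2.
  m = 1010 → c = 110101000, weight = 4.
  m = 0110 → c = 011111011, weight = 7.
  m = 1110 → c = 101010110, weight = 5.
  m = 0001 → c = 001110100, weight = 4.
  m = 1001 → c = 111011001, weight = 6.
  m = 0101 → c = 010001010, weight = 3.
  m = 1101 → c = 100100111, weight = 5.
  m = 0011 → c = 001110001, weight = 4.
  m = 1011 → c = 111011100, weight = 6.
  m = 0111 → c = 010001111, weight = 5.
  m = 1111 → c = 100100010, weight = 3.
Tally weights:
  weight 0: 1 codewords.
  weight 2: 1 codewords.
  weight 3: 2 codewords.
  weight 4: 3 codewords.
  weight 5: 4 codewords.
  weight 6: 3 codewords.
  weight 7: 2 codewords.
Minimum distance d = smallest w > 0 with A_w > 0 = 2.
Sanity: Σ A_w = 16 = 2^4 = 16 ✓.
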